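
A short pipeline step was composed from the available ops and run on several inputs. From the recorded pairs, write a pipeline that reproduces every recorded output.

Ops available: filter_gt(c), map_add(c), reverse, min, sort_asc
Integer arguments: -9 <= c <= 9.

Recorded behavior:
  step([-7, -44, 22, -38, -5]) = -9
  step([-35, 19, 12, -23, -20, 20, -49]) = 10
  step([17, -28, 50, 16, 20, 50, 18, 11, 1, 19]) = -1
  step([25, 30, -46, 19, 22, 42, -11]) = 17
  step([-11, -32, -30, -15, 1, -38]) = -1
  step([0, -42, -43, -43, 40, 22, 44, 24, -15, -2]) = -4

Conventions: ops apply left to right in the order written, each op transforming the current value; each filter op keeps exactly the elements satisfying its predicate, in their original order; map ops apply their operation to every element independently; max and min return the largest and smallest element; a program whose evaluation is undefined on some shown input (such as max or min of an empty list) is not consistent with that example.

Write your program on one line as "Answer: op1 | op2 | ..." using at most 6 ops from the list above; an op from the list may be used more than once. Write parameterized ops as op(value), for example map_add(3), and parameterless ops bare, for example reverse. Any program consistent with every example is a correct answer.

filter_gt(-8) | map_add(-2) | sort_asc | reverse | min

Check, running the answer program on each example:
  [-7, -44, 22, -38, -5] -> [-7, 22, -5] -> [-9, 20, -7] -> [-9, -7, 20] -> [20, -7, -9] -> -9
  [-35, 19, 12, -23, -20, 20, -49] -> [19, 12, 20] -> [17, 10, 18] -> [10, 17, 18] -> [18, 17, 10] -> 10
  [17, -28, 50, 16, 20, 50, 18, 11, 1, 19] -> [17, 50, 16, 20, 50, 18, 11, 1, 19] -> [15, 48, 14, 18, 48, 16, 9, -1, 17] -> [-1, 9, 14, 15, 16, 17, 18, 48, 48] -> [48, 48, 18, 17, 16, 15, 14, 9, -1] -> -1
  [25, 30, -46, 19, 22, 42, -11] -> [25, 30, 19, 22, 42] -> [23, 28, 17, 20, 40] -> [17, 20, 23, 28, 40] -> [40, 28, 23, 20, 17] -> 17
  [-11, -32, -30, -15, 1, -38] -> [1] -> [-1] -> [-1] -> [-1] -> -1
  [0, -42, -43, -43, 40, 22, 44, 24, -15, -2] -> [0, 40, 22, 44, 24, -2] -> [-2, 38, 20, 42, 22, -4] -> [-4, -2, 20, 22, 38, 42] -> [42, 38, 22, 20, -2, -4] -> -4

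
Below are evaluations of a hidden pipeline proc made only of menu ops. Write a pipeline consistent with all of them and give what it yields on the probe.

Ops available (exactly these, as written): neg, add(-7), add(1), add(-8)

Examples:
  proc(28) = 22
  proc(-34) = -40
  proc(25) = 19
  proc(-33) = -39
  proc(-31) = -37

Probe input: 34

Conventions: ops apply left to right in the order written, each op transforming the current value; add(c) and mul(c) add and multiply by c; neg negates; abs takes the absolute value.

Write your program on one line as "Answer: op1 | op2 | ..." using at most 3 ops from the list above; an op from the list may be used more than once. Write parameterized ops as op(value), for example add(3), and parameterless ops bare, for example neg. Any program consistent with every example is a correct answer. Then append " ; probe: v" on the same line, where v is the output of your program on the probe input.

add(1) | add(-7) ; probe: 28

Check, running the answer program on each example:
  28 -> 29 -> 22
  -34 -> -33 -> -40
  25 -> 26 -> 19
  -33 -> -32 -> -39
  -31 -> -30 -> -37
  probe: 34 -> 35 -> 28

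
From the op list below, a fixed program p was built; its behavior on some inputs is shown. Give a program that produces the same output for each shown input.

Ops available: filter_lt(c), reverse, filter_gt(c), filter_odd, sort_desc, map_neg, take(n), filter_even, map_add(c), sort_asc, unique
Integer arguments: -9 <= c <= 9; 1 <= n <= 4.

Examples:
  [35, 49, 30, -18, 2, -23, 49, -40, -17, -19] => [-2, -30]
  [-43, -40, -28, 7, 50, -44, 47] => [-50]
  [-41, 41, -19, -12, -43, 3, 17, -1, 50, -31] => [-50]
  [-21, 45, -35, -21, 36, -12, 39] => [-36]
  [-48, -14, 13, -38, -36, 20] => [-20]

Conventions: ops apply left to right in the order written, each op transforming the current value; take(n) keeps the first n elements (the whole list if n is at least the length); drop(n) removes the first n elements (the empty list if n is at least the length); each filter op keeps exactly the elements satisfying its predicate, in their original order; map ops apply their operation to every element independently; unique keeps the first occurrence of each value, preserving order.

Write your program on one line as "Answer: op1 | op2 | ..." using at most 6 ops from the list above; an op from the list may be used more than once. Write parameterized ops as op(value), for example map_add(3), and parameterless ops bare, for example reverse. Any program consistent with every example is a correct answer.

unique | filter_even | map_neg | filter_lt(2) | sort_desc

Check, running the answer program on each example:
  [35, 49, 30, -18, 2, -23, 49, -40, -17, -19] -> [35, 49, 30, -18, 2, -23, -40, -17, -19] -> [30, -18, 2, -40] -> [-30, 18, -2, 40] -> [-30, -2] -> [-2, -30]
  [-43, -40, -28, 7, 50, -44, 47] -> [-43, -40, -28, 7, 50, -44, 47] -> [-40, -28, 50, -44] -> [40, 28, -50, 44] -> [-50] -> [-50]
  [-41, 41, -19, -12, -43, 3, 17, -1, 50, -31] -> [-41, 41, -19, -12, -43, 3, 17, -1, 50, -31] -> [-12, 50] -> [12, -50] -> [-50] -> [-50]
  [-21, 45, -35, -21, 36, -12, 39] -> [-21, 45, -35, 36, -12, 39] -> [36, -12] -> [-36, 12] -> [-36] -> [-36]
  [-48, -14, 13, -38, -36, 20] -> [-48, -14, 13, -38, -36, 20] -> [-48, -14, -38, -36, 20] -> [48, 14, 38, 36, -20] -> [-20] -> [-20]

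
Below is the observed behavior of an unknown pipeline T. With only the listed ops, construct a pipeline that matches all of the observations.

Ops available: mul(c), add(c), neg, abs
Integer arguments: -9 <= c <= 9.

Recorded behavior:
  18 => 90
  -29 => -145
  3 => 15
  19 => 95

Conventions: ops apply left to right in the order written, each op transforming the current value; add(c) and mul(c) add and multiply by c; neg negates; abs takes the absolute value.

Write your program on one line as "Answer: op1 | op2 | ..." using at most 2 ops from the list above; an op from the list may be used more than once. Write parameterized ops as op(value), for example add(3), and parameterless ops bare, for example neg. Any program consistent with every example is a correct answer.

mul(-5) | neg

Check, running the answer program on each example:
  18 -> -90 -> 90
  -29 -> 145 -> -145
  3 -> -15 -> 15
  19 -> -95 -> 95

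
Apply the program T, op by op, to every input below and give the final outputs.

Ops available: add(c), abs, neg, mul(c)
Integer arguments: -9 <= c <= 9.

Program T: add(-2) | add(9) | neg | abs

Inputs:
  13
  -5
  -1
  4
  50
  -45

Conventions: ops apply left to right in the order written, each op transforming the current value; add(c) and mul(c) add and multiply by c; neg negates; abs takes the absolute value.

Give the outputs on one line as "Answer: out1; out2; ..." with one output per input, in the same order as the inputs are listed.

20; 2; 6; 11; 57; 38

Execution, op by op:
  13 -> 11 -> 20 -> -20 -> 20
  -5 -> -7 -> 2 -> -2 -> 2
  -1 -> -3 -> 6 -> -6 -> 6
  4 -> 2 -> 11 -> -11 -> 11
  50 -> 48 -> 57 -> -57 -> 57
  -45 -> -47 -> -38 -> 38 -> 38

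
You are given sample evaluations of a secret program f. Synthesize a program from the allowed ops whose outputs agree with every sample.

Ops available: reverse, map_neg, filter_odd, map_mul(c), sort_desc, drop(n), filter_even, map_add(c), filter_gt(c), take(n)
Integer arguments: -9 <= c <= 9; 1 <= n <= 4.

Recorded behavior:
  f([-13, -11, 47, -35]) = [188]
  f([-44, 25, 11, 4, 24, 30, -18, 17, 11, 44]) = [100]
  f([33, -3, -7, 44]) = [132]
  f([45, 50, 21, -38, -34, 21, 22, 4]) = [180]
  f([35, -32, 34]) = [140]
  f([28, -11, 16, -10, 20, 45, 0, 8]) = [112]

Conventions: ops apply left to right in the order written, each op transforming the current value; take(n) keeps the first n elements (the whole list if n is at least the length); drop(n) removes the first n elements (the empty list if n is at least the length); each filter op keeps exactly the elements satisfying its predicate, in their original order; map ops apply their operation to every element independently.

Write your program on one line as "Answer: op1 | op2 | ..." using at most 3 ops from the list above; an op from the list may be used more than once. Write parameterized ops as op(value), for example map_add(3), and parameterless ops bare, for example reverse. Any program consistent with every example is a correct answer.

filter_gt(4) | map_mul(4) | take(1)

Check, running the answer program on each example:
  [-13, -11, 47, -35] -> [47] -> [188] -> [188]
  [-44, 25, 11, 4, 24, 30, -18, 17, 11, 44] -> [25, 11, 24, 30, 17, 11, 44] -> [100, 44, 96, 120, 68, 44, 176] -> [100]
  [33, -3, -7, 44] -> [33, 44] -> [132, 176] -> [132]
  [45, 50, 21, -38, -34, 21, 22, 4] -> [45, 50, 21, 21, 22] -> [180, 200, 84, 84, 88] -> [180]
  [35, -32, 34] -> [35, 34] -> [140, 136] -> [140]
  [28, -11, 16, -10, 20, 45, 0, 8] -> [28, 16, 20, 45, 8] -> [112, 64, 80, 180, 32] -> [112]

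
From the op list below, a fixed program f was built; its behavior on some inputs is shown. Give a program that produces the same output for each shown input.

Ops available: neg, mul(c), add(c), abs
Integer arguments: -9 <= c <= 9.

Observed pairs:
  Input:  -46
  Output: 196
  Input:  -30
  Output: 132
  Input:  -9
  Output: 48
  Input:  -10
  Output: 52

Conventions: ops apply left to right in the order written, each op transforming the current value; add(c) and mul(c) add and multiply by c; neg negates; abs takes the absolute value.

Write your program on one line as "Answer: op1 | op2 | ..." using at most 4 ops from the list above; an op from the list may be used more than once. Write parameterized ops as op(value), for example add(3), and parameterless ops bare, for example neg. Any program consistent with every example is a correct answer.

mul(-4) | add(7) | add(5)

Check, running the answer program on each example:
  -46 -> 184 -> 191 -> 196
  -30 -> 120 -> 127 -> 132
  -9 -> 36 -> 43 -> 48
  -10 -> 40 -> 47 -> 52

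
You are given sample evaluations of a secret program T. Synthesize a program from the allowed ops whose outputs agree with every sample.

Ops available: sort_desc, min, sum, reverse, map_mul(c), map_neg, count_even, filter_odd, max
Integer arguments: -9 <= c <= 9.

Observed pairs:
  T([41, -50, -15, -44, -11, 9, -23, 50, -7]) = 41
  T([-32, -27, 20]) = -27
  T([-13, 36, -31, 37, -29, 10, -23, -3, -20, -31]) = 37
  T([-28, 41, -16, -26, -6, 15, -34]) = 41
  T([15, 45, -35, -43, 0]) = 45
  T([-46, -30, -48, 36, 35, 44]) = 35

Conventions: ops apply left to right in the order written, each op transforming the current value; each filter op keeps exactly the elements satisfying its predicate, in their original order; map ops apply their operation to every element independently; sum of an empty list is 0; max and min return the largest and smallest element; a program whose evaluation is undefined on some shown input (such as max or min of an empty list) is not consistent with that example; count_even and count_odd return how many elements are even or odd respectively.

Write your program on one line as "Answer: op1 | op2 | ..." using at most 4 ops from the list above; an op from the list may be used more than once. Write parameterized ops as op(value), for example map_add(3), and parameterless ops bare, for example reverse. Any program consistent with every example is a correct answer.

sort_desc | filter_odd | max

Check, running the answer program on each example:
  [41, -50, -15, -44, -11, 9, -23, 50, -7] -> [50, 41, 9, -7, -11, -15, -23, -44, -50] -> [41, 9, -7, -11, -15, -23] -> 41
  [-32, -27, 20] -> [20, -27, -32] -> [-27] -> -27
  [-13, 36, -31, 37, -29, 10, -23, -3, -20, -31] -> [37, 36, 10, -3, -13, -20, -23, -29, -31, -31] -> [37, -3, -13, -23, -29, -31, -31] -> 37
  [-28, 41, -16, -26, -6, 15, -34] -> [41, 15, -6, -16, -26, -28, -34] -> [41, 15] -> 41
  [15, 45, -35, -43, 0] -> [45, 15, 0, -35, -43] -> [45, 15, -35, -43] -> 45
  [-46, -30, -48, 36, 35, 44] -> [44, 36, 35, -30, -46, -48] -> [35] -> 35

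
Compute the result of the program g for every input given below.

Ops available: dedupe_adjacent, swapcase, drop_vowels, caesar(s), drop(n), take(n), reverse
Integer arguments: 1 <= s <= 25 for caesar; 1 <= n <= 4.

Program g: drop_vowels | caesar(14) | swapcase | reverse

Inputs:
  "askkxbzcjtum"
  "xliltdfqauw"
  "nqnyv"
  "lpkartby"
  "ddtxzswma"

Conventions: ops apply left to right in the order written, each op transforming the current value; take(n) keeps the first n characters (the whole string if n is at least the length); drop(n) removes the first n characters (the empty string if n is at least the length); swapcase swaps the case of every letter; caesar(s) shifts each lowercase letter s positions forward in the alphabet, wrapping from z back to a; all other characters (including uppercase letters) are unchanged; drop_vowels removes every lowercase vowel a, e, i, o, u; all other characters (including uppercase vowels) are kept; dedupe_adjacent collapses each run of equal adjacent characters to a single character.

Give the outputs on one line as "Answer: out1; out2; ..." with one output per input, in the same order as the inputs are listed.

"AHXQNPLYYG"; "KETRHZZL"; "JMBEB"; "MPHFYDZ"; "AKGNLHRR"

Execution, op by op:
  "askkxbzcjtum" -> "skkxbzcjtm" -> "gyylpnqxha" -> "GYYLPNQXHA" -> "AHXQNPLYYG"
  "xliltdfqauw" -> "xlltdfqw" -> "lzzhrtek" -> "LZZHRTEK" -> "KETRHZZL"
  "nqnyv" -> "nqnyv" -> "bebmj" -> "BEBMJ" -> "JMBEB"
  "lpkartby" -> "lpkrtby" -> "zdyfhpm" -> "ZDYFHPM" -> "MPHFYDZ"
  "ddtxzswma" -> "ddtxzswm" -> "rrhlngka" -> "RRHLNGKA" -> "AKGNLHRR"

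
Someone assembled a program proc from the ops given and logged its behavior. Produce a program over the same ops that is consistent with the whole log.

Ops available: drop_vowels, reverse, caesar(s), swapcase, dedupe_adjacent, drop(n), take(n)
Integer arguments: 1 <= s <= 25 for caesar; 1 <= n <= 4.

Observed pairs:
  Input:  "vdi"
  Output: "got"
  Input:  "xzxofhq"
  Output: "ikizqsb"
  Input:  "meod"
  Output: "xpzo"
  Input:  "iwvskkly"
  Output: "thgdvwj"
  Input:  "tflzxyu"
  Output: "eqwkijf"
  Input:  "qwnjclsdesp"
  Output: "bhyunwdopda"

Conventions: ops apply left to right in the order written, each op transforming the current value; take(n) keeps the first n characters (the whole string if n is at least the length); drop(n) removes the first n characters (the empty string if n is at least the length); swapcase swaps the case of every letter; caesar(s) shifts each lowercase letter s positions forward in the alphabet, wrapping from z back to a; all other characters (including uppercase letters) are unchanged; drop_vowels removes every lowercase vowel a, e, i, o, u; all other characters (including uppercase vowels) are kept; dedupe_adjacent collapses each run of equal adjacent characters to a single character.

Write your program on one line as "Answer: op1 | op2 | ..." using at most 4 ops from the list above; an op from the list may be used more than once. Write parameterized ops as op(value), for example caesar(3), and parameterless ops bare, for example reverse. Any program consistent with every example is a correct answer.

caesar(20) | dedupe_adjacent | caesar(17)

Check, running the answer program on each example:
  "vdi" -> "pxc" -> "pxc" -> "got"
  "xzxofhq" -> "rtrizbk" -> "rtrizbk" -> "ikizqsb"
  "meod" -> "gyix" -> "gyix" -> "xpzo"
  "iwvskkly" -> "cqpmeefs" -> "cqpmefs" -> "thgdvwj"
  "tflzxyu" -> "nzftrso" -> "nzftrso" -> "eqwkijf"
  "qwnjclsdesp" -> "kqhdwfmxymj" -> "kqhdwfmxymj" -> "bhyunwdopda"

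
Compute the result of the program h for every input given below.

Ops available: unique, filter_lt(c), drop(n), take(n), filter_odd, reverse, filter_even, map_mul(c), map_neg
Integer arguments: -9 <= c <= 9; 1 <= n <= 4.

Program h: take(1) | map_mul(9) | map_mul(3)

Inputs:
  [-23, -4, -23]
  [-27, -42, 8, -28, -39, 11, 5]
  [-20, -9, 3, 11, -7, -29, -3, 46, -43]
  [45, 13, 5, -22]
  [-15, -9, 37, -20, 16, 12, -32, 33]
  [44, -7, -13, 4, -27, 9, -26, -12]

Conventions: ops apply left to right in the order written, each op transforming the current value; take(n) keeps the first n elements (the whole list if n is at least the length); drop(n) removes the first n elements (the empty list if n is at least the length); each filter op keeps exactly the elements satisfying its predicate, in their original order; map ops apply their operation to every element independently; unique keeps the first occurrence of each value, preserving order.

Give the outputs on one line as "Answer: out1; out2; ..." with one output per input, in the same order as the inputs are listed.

Execution, op by op:
  [-23, -4, -23] -> [-23] -> [-207] -> [-621]
  [-27, -42, 8, -28, -39, 11, 5] -> [-27] -> [-243] -> [-729]
  [-20, -9, 3, 11, -7, -29, -3, 46, -43] -> [-20] -> [-180] -> [-540]
  [45, 13, 5, -22] -> [45] -> [405] -> [1215]
  [-15, -9, 37, -20, 16, 12, -32, 33] -> [-15] -> [-135] -> [-405]
  [44, -7, -13, 4, -27, 9, -26, -12] -> [44] -> [396] -> [1188]

[-621]; [-729]; [-540]; [1215]; [-405]; [1188]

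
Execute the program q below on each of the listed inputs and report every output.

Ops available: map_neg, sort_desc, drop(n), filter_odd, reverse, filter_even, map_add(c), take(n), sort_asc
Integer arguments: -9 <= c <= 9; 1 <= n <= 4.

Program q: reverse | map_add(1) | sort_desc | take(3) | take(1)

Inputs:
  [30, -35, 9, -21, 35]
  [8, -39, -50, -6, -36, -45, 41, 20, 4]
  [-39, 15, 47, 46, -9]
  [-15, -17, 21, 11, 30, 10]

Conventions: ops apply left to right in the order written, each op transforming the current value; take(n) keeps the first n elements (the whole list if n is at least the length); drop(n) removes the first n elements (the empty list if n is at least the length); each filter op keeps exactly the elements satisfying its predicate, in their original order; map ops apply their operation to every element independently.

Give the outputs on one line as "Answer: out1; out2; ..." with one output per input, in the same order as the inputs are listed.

Execution, op by op:
  [30, -35, 9, -21, 35] -> [35, -21, 9, -35, 30] -> [36, -20, 10, -34, 31] -> [36, 31, 10, -20, -34] -> [36, 31, 10] -> [36]
  [8, -39, -50, -6, -36, -45, 41, 20, 4] -> [4, 20, 41, -45, -36, -6, -50, -39, 8] -> [5, 21, 42, -44, -35, -5, -49, -38, 9] -> [42, 21, 9, 5, -5, -35, -38, -44, -49] -> [42, 21, 9] -> [42]
  [-39, 15, 47, 46, -9] -> [-9, 46, 47, 15, -39] -> [-8, 47, 48, 16, -38] -> [48, 47, 16, -8, -38] -> [48, 47, 16] -> [48]
  [-15, -17, 21, 11, 30, 10] -> [10, 30, 11, 21, -17, -15] -> [11, 31, 12, 22, -16, -14] -> [31, 22, 12, 11, -14, -16] -> [31, 22, 12] -> [31]

[36]; [42]; [48]; [31]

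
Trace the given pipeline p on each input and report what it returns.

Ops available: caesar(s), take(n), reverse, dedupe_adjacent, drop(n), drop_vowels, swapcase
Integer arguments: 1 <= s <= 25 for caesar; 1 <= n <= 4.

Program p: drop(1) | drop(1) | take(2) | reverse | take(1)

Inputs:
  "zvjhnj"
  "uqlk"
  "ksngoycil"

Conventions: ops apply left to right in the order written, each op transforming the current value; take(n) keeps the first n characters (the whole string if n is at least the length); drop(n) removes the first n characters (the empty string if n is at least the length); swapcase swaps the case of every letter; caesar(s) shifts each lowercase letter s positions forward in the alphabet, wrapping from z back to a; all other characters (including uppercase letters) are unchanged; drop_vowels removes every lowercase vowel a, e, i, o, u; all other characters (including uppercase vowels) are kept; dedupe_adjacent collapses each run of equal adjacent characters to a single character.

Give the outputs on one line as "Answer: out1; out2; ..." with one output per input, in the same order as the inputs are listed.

Execution, op by op:
  "zvjhnj" -> "vjhnj" -> "jhnj" -> "jh" -> "hj" -> "h"
  "uqlk" -> "qlk" -> "lk" -> "lk" -> "kl" -> "k"
  "ksngoycil" -> "sngoycil" -> "ngoycil" -> "ng" -> "gn" -> "g"

"h"; "k"; "g"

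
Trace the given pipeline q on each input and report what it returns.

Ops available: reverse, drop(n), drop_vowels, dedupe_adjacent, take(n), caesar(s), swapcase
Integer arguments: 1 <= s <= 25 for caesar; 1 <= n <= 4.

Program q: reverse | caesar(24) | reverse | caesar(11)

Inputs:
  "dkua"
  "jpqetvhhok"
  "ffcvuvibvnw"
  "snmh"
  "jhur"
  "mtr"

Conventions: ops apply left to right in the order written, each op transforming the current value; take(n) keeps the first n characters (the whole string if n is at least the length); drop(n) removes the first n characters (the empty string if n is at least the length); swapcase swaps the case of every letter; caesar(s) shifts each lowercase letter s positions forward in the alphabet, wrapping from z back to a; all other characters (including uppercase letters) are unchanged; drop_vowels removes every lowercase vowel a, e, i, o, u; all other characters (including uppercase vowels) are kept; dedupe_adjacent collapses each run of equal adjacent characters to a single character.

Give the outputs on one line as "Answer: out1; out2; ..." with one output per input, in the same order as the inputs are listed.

Execution, op by op:
  "dkua" -> "aukd" -> "ysib" -> "bisy" -> "mtdj"
  "jpqetvhhok" -> "kohhvteqpj" -> "imfftrconh" -> "hnocrtffmi" -> "syznceqqxt"
  "ffcvuvibvnw" -> "wnvbivuvcff" -> "ultzgtstadd" -> "ddatstgztlu" -> "oolederkewf"
  "snmh" -> "hmns" -> "fklq" -> "qlkf" -> "bwvq"
  "jhur" -> "ruhj" -> "psfh" -> "hfsp" -> "sqda"
  "mtr" -> "rtm" -> "prk" -> "krp" -> "vca"

"mtdj"; "syznceqqxt"; "oolederkewf"; "bwvq"; "sqda"; "vca"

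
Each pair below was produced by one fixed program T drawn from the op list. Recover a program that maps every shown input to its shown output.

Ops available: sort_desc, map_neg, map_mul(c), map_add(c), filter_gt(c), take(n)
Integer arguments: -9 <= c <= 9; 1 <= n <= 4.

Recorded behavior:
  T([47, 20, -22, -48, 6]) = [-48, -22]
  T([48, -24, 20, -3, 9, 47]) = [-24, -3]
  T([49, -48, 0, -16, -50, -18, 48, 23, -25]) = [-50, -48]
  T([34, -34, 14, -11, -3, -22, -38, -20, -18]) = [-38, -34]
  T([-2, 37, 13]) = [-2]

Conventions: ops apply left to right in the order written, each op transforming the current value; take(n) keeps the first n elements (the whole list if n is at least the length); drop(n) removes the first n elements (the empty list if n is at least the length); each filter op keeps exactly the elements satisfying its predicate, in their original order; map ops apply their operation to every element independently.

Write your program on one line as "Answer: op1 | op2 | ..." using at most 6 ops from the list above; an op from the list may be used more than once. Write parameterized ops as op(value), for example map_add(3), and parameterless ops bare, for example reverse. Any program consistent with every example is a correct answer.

map_mul(-1) | filter_gt(-6) | sort_desc | take(2) | map_neg

Check, running the answer program on each example:
  [47, 20, -22, -48, 6] -> [-47, -20, 22, 48, -6] -> [22, 48] -> [48, 22] -> [48, 22] -> [-48, -22]
  [48, -24, 20, -3, 9, 47] -> [-48, 24, -20, 3, -9, -47] -> [24, 3] -> [24, 3] -> [24, 3] -> [-24, -3]
  [49, -48, 0, -16, -50, -18, 48, 23, -25] -> [-49, 48, 0, 16, 50, 18, -48, -23, 25] -> [48, 0, 16, 50, 18, 25] -> [50, 48, 25, 18, 16, 0] -> [50, 48] -> [-50, -48]
  [34, -34, 14, -11, -3, -22, -38, -20, -18] -> [-34, 34, -14, 11, 3, 22, 38, 20, 18] -> [34, 11, 3, 22, 38, 20, 18] -> [38, 34, 22, 20, 18, 11, 3] -> [38, 34] -> [-38, -34]
  [-2, 37, 13] -> [2, -37, -13] -> [2] -> [2] -> [2] -> [-2]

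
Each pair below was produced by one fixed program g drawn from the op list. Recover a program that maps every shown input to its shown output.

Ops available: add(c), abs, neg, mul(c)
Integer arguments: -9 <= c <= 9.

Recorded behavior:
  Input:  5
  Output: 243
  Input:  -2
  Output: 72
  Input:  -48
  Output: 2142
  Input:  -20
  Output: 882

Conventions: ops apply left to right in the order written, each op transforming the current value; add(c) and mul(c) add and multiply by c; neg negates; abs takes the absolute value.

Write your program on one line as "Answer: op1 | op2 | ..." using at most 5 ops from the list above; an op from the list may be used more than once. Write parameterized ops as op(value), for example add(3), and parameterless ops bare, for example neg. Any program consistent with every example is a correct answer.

mul(-1) | mul(5) | add(-2) | abs | mul(9)

Check, running the answer program on each example:
  5 -> -5 -> -25 -> -27 -> 27 -> 243
  -2 -> 2 -> 10 -> 8 -> 8 -> 72
  -48 -> 48 -> 240 -> 238 -> 238 -> 2142
  -20 -> 20 -> 100 -> 98 -> 98 -> 882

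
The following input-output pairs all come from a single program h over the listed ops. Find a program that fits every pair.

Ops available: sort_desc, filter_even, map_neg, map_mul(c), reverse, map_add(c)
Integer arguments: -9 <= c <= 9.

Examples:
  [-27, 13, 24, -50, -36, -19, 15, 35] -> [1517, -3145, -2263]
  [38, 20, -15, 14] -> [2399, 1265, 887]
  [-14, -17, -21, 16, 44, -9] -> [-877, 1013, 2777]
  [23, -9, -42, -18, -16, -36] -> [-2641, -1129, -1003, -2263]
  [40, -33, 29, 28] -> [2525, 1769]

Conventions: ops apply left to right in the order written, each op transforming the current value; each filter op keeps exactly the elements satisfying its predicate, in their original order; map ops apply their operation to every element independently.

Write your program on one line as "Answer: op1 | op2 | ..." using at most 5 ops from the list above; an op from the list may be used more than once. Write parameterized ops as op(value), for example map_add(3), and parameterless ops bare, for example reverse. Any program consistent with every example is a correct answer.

filter_even | map_mul(-9) | map_mul(-7) | map_add(5)

Check, running the answer program on each example:
  [-27, 13, 24, -50, -36, -19, 15, 35] -> [24, -50, -36] -> [-216, 450, 324] -> [1512, -3150, -2268] -> [1517, -3145, -2263]
  [38, 20, -15, 14] -> [38, 20, 14] -> [-342, -180, -126] -> [2394, 1260, 882] -> [2399, 1265, 887]
  [-14, -17, -21, 16, 44, -9] -> [-14, 16, 44] -> [126, -144, -396] -> [-882, 1008, 2772] -> [-877, 1013, 2777]
  [23, -9, -42, -18, -16, -36] -> [-42, -18, -16, -36] -> [378, 162, 144, 324] -> [-2646, -1134, -1008, -2268] -> [-2641, -1129, -1003, -2263]
  [40, -33, 29, 28] -> [40, 28] -> [-360, -252] -> [2520, 1764] -> [2525, 1769]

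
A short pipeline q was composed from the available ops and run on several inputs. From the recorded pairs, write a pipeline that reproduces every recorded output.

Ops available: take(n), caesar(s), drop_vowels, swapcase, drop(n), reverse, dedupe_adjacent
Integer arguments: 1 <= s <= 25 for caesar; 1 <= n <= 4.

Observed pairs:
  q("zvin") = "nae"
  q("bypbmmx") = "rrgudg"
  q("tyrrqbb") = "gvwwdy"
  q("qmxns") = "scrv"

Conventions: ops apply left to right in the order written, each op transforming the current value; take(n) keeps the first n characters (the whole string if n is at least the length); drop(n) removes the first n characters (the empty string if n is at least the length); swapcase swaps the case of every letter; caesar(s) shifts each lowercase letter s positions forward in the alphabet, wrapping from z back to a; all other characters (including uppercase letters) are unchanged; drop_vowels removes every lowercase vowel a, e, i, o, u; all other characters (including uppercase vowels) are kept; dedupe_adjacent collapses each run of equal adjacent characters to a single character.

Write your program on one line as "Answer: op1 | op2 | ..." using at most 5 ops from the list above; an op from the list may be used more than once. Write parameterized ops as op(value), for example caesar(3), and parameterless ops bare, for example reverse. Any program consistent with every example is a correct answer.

caesar(22) | reverse | caesar(9) | drop(1)

Check, running the answer program on each example:
  "zvin" -> "vrej" -> "jerv" -> "snae" -> "nae"
  "bypbmmx" -> "xulxiit" -> "tiixlux" -> "crrgudg" -> "rrgudg"
  "tyrrqbb" -> "punnmxx" -> "xxmnnup" -> "ggvwwdy" -> "gvwwdy"
  "qmxns" -> "mitjo" -> "ojtim" -> "xscrv" -> "scrv"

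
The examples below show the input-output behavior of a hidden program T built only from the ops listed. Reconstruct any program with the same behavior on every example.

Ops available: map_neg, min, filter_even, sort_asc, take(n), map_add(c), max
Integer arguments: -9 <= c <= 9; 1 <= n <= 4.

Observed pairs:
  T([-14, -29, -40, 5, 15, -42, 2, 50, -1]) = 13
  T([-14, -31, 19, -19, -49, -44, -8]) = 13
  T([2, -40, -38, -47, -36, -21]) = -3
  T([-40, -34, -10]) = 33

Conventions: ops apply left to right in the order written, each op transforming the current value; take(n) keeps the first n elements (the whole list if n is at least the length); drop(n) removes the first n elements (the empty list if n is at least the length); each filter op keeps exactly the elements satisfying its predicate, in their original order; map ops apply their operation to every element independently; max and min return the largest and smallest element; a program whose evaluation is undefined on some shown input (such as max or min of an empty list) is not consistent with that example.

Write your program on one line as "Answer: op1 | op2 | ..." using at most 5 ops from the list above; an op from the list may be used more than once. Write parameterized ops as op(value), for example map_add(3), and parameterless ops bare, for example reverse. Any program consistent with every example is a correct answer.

take(2) | map_add(3) | map_neg | map_add(2) | min

Check, running the answer program on each example:
  [-14, -29, -40, 5, 15, -42, 2, 50, -1] -> [-14, -29] -> [-11, -26] -> [11, 26] -> [13, 28] -> 13
  [-14, -31, 19, -19, -49, -44, -8] -> [-14, -31] -> [-11, -28] -> [11, 28] -> [13, 30] -> 13
  [2, -40, -38, -47, -36, -21] -> [2, -40] -> [5, -37] -> [-5, 37] -> [-3, 39] -> -3
  [-40, -34, -10] -> [-40, -34] -> [-37, -31] -> [37, 31] -> [39, 33] -> 33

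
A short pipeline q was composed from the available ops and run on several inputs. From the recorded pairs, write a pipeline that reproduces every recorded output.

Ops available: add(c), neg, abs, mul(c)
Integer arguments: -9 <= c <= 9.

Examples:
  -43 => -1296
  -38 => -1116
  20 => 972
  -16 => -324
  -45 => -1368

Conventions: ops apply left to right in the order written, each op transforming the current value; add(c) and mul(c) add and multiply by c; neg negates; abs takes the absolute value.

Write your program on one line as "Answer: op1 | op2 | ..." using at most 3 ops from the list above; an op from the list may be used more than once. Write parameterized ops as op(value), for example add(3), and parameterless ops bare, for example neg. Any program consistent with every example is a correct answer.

add(7) | mul(4) | mul(9)

Check, running the answer program on each example:
  -43 -> -36 -> -144 -> -1296
  -38 -> -31 -> -124 -> -1116
  20 -> 27 -> 108 -> 972
  -16 -> -9 -> -36 -> -324
  -45 -> -38 -> -152 -> -1368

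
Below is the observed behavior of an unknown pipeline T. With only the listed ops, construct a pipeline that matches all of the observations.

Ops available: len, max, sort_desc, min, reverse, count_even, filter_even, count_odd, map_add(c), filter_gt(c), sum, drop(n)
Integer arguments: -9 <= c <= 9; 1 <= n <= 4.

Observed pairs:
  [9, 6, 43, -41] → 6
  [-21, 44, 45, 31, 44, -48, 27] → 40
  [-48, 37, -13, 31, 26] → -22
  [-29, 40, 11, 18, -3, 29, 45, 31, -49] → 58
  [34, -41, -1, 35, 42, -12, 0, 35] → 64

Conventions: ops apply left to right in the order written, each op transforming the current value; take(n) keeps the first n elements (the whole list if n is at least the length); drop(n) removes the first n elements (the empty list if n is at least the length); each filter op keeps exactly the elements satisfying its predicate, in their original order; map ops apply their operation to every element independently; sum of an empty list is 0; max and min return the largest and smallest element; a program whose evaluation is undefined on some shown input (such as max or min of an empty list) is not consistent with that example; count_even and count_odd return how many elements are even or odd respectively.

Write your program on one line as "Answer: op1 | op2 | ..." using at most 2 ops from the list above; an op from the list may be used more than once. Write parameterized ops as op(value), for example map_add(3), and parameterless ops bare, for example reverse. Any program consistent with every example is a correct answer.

filter_even | sum

Check, running the answer program on each example:
  [9, 6, 43, -41] -> [6] -> 6
  [-21, 44, 45, 31, 44, -48, 27] -> [44, 44, -48] -> 40
  [-48, 37, -13, 31, 26] -> [-48, 26] -> -22
  [-29, 40, 11, 18, -3, 29, 45, 31, -49] -> [40, 18] -> 58
  [34, -41, -1, 35, 42, -12, 0, 35] -> [34, 42, -12, 0] -> 64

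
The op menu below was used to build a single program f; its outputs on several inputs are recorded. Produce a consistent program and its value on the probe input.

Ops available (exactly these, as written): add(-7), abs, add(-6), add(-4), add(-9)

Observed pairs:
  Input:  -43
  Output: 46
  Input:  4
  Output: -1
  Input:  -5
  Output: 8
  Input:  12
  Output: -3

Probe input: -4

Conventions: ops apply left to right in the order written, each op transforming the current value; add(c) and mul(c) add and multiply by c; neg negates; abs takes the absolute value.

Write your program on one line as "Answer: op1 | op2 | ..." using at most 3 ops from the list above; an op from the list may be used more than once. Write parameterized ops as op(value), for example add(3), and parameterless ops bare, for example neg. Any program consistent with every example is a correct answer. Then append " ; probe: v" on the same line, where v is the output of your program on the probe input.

add(-9) | abs | add(-6) ; probe: 7

Check, running the answer program on each example:
  -43 -> -52 -> 52 -> 46
  4 -> -5 -> 5 -> -1
  -5 -> -14 -> 14 -> 8
  12 -> 3 -> 3 -> -3
  probe: -4 -> -13 -> 13 -> 7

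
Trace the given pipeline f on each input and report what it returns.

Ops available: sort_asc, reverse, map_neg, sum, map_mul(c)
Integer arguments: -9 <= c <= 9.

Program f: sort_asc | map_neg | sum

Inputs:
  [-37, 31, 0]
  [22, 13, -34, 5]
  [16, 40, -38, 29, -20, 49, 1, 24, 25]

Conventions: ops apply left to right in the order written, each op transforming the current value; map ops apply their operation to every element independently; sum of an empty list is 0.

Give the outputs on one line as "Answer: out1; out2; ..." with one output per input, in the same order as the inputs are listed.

Execution, op by op:
  [-37, 31, 0] -> [-37, 0, 31] -> [37, 0, -31] -> 6
  [22, 13, -34, 5] -> [-34, 5, 13, 22] -> [34, -5, -13, -22] -> -6
  [16, 40, -38, 29, -20, 49, 1, 24, 25] -> [-38, -20, 1, 16, 24, 25, 29, 40, 49] -> [38, 20, -1, -16, -24, -25, -29, -40, -49] -> -126

6; -6; -126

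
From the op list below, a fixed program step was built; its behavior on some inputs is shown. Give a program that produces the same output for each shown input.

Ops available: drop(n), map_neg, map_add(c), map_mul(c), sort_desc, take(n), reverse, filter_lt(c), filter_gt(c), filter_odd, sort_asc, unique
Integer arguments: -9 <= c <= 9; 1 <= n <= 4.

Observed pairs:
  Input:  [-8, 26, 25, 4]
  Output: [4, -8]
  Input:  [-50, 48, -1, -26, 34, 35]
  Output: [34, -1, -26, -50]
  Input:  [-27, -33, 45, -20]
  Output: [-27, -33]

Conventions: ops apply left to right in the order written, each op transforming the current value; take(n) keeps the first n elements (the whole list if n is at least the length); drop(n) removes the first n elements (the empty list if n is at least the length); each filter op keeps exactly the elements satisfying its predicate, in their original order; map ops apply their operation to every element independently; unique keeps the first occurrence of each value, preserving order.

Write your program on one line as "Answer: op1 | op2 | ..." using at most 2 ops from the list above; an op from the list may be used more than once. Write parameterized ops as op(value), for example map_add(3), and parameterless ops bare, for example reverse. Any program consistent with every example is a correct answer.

sort_desc | drop(2)

Check, running the answer program on each example:
  [-8, 26, 25, 4] -> [26, 25, 4, -8] -> [4, -8]
  [-50, 48, -1, -26, 34, 35] -> [48, 35, 34, -1, -26, -50] -> [34, -1, -26, -50]
  [-27, -33, 45, -20] -> [45, -20, -27, -33] -> [-27, -33]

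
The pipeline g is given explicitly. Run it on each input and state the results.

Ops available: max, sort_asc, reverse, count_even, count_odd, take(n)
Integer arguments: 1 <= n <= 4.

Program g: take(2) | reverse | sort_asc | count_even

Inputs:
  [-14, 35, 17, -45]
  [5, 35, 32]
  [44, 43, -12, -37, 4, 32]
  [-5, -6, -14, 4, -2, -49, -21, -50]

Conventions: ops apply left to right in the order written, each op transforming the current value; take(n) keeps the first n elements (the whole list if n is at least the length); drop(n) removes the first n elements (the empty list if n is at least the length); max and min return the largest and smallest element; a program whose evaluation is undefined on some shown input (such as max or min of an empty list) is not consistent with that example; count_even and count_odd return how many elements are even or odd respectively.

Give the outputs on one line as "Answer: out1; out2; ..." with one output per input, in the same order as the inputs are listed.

1; 0; 1; 1

Execution, op by op:
  [-14, 35, 17, -45] -> [-14, 35] -> [35, -14] -> [-14, 35] -> 1
  [5, 35, 32] -> [5, 35] -> [35, 5] -> [5, 35] -> 0
  [44, 43, -12, -37, 4, 32] -> [44, 43] -> [43, 44] -> [43, 44] -> 1
  [-5, -6, -14, 4, -2, -49, -21, -50] -> [-5, -6] -> [-6, -5] -> [-6, -5] -> 1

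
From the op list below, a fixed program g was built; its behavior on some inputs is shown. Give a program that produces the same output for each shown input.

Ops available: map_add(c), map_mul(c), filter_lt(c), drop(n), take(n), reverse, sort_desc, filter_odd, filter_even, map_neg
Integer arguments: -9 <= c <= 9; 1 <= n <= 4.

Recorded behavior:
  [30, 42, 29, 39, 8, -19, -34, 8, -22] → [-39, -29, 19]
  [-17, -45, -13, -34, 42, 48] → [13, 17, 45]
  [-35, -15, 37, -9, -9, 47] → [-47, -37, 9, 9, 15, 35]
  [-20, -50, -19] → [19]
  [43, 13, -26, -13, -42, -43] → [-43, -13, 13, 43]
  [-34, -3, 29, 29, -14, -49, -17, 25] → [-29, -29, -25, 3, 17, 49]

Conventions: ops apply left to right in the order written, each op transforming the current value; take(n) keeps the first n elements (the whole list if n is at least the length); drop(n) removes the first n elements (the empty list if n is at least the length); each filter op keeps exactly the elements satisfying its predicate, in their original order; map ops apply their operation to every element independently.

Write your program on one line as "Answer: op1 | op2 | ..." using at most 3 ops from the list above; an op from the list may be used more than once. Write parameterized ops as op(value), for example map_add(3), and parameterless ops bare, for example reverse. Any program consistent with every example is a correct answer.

sort_desc | filter_odd | map_neg

Check, running the answer program on each example:
  [30, 42, 29, 39, 8, -19, -34, 8, -22] -> [42, 39, 30, 29, 8, 8, -19, -22, -34] -> [39, 29, -19] -> [-39, -29, 19]
  [-17, -45, -13, -34, 42, 48] -> [48, 42, -13, -17, -34, -45] -> [-13, -17, -45] -> [13, 17, 45]
  [-35, -15, 37, -9, -9, 47] -> [47, 37, -9, -9, -15, -35] -> [47, 37, -9, -9, -15, -35] -> [-47, -37, 9, 9, 15, 35]
  [-20, -50, -19] -> [-19, -20, -50] -> [-19] -> [19]
  [43, 13, -26, -13, -42, -43] -> [43, 13, -13, -26, -42, -43] -> [43, 13, -13, -43] -> [-43, -13, 13, 43]
  [-34, -3, 29, 29, -14, -49, -17, 25] -> [29, 29, 25, -3, -14, -17, -34, -49] -> [29, 29, 25, -3, -17, -49] -> [-29, -29, -25, 3, 17, 49]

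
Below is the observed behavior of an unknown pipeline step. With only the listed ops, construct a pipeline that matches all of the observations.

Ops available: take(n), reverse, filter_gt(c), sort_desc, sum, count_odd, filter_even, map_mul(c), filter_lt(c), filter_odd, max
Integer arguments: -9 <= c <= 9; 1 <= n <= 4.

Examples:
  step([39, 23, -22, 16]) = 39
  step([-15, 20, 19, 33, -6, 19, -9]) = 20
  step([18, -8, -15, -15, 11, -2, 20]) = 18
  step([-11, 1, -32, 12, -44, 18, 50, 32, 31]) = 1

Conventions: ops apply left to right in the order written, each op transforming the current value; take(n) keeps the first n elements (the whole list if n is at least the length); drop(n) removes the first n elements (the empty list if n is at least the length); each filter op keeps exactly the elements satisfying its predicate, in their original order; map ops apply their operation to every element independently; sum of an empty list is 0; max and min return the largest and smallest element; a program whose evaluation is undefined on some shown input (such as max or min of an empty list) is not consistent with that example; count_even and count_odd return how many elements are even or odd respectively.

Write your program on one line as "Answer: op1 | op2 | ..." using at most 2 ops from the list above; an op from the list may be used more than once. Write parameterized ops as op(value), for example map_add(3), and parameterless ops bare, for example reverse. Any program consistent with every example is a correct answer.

take(3) | max

Check, running the answer program on each example:
  [39, 23, -22, 16] -> [39, 23, -22] -> 39
  [-15, 20, 19, 33, -6, 19, -9] -> [-15, 20, 19] -> 20
  [18, -8, -15, -15, 11, -2, 20] -> [18, -8, -15] -> 18
  [-11, 1, -32, 12, -44, 18, 50, 32, 31] -> [-11, 1, -32] -> 1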